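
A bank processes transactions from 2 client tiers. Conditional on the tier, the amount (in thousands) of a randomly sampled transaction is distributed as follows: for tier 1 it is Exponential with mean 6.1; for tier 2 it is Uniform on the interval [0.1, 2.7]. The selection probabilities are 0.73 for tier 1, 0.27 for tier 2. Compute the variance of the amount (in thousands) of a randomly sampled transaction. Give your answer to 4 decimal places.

Per component, 1: μ=6.1, E[X²]=74.42; 2: μ=1.4, E[X²]=2.52333.
E[X] = 0.73·6.1 + 0.27·1.4 = 4.831.
E[X²] = 0.73·74.42 + 0.27·2.52333 = 55.0079.
Var(X) = E[X²] − (E[X])² = 55.0079 − 23.3386 = 31.6693.

31.6693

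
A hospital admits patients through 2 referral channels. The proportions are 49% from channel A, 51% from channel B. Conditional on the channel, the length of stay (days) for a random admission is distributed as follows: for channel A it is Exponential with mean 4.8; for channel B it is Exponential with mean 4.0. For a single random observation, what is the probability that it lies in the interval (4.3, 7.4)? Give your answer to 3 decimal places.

0.189

Conditional on each channel, P(4.3 < X < 7.4): A: 0.194243; B: 0.184061.
By total probability, P(4.3 < X < 7.4) = 0.49·0.194243 + 0.51·0.184061 = 0.18905.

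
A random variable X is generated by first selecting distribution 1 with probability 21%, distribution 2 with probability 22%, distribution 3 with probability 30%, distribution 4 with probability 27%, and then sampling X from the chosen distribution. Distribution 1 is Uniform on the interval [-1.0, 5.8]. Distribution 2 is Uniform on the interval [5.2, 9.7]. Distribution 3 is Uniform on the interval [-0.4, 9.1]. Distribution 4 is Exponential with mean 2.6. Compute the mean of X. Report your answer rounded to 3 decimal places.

Component means — 1: 2.4; 2: 7.45; 3: 4.35; 4: 2.6.
E[X] = 0.21·2.4 + 0.22·7.45 + 0.3·4.35 + 0.27·2.6 = 4.15.

4.150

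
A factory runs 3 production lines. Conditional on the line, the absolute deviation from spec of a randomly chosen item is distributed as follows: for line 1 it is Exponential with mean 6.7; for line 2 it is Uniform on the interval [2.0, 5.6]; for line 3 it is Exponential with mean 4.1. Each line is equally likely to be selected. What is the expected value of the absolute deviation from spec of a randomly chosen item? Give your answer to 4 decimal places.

4.8667

Component means — 1: 6.7; 2: 3.8; 3: 4.1.
E[X] = 0.333333·6.7 + 0.333333·3.8 + 0.333333·4.1 = 4.86667.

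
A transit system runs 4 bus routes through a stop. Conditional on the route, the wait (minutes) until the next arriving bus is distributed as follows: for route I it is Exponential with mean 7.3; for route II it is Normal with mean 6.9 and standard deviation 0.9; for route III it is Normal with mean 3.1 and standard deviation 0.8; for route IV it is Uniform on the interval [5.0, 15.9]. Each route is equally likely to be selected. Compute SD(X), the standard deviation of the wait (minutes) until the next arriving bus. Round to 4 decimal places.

4.7916

Per component, I: μ=7.3, E[X²]=106.58; II: μ=6.9, E[X²]=48.42; III: μ=3.1, E[X²]=10.25; IV: μ=10.45, E[X²]=119.103.
E[X] = 0.25·7.3 + 0.25·6.9 + 0.25·3.1 + 0.25·10.45 = 6.9375.
E[X²] = 0.25·106.58 + 0.25·48.42 + 0.25·10.25 + 0.25·119.103 = 71.0883.
Var(X) = E[X²] − (E[X])² = 71.0883 − 48.1289 = 22.9594.
SD(X) = √22.9594 = 4.7916.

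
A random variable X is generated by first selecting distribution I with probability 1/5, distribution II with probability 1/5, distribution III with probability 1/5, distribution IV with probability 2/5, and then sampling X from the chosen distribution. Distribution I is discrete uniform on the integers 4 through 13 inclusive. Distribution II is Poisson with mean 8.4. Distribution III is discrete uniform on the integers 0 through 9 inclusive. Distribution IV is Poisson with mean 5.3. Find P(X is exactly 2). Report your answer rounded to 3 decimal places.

Conditional on each component, P(X = 2): I: 0; II: 0.00793332; III: 0.1; IV: 0.0701069.
By total probability, P(X = 2) = 0.2·0 + 0.2·0.00793332 + 0.2·0.1 + 0.4·0.0701069 = 0.0496294.

0.050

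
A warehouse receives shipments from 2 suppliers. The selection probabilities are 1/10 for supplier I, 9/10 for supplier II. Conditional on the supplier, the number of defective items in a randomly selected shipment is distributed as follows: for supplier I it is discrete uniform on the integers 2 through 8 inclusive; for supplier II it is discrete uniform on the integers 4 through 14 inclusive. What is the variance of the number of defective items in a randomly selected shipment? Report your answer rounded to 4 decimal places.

10.8400

Per component, I: μ=5, E[X²]=29; II: μ=9, E[X²]=91.
E[X] = 0.1·5 + 0.9·9 = 8.6.
E[X²] = 0.1·29 + 0.9·91 = 84.8.
Var(X) = E[X²] − (E[X])² = 84.8 − 73.96 = 10.84.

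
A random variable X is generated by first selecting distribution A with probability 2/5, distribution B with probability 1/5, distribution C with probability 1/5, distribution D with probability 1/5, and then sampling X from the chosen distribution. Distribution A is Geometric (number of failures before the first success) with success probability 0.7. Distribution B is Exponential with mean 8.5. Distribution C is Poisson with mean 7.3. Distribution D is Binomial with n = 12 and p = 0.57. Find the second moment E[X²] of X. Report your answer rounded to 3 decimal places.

51.282

For each component E[X²] = Var + (mean)², giving A: 0.795918; B: 144.5; C: 60.59; D: 49.7268.
Overall E[X²] = 0.4·0.795918 + 0.2·144.5 + 0.2·60.59 + 0.2·49.7268 = 51.2817.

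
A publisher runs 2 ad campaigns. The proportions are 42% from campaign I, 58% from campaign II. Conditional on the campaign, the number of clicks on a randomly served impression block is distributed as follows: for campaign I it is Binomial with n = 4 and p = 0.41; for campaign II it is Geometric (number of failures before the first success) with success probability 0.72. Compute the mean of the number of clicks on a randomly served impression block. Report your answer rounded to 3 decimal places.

Component means — I: 1.64; II: 0.388889.
E[X] = 0.42·1.64 + 0.58·0.388889 = 0.914356.

0.914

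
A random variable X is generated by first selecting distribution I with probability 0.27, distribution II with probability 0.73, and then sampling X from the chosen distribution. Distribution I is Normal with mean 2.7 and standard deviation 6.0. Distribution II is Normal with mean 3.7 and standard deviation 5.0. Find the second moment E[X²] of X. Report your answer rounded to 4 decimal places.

For each component E[X²] = Var + (mean)², giving I: 43.29; II: 38.69.
Overall E[X²] = 0.27·43.29 + 0.73·38.69 = 39.932.

39.9320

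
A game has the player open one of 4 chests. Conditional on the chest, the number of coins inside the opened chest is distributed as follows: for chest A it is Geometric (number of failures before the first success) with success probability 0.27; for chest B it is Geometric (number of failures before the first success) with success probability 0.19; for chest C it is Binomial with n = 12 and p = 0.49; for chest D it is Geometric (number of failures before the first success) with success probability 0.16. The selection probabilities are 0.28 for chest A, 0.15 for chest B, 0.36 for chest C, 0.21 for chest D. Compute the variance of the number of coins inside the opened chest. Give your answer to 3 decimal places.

15.842

Per component, A: μ=2.7037, E[X²]=17.3237; B: μ=4.26316, E[X²]=40.6122; C: μ=5.88, E[X²]=37.5732; D: μ=5.25, E[X²]=60.375.
E[X] = 0.28·2.7037 + 0.15·4.26316 + 0.36·5.88 + 0.21·5.25 = 4.61581.
E[X²] = 0.28·17.3237 + 0.15·40.6122 + 0.36·37.5732 + 0.21·60.375 = 37.1476.
Var(X) = E[X²] − (E[X])² = 37.1476 − 21.3057 = 15.8419.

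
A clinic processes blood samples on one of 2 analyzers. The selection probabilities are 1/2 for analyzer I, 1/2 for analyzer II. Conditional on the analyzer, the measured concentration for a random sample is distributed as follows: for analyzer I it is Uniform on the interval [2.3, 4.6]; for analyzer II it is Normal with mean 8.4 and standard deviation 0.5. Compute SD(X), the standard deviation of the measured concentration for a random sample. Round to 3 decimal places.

2.544

Per component, I: μ=3.45, E[X²]=12.3433; II: μ=8.4, E[X²]=70.81.
E[X] = 0.5·3.45 + 0.5·8.4 = 5.925.
E[X²] = 0.5·12.3433 + 0.5·70.81 = 41.5767.
Var(X) = E[X²] − (E[X])² = 41.5767 − 35.1056 = 6.47104.
SD(X) = √6.47104 = 2.54382.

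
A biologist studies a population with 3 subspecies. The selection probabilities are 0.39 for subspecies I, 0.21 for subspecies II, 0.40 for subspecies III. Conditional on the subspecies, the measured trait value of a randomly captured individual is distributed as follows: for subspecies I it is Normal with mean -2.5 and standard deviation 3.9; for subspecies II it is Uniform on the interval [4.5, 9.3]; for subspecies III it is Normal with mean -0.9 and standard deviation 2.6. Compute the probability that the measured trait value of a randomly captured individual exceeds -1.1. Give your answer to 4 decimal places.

Conditional on each subspecies, P(X > -1.1): I: 0.359807; II: 1; III: 0.530658.
By total probability, P(X > -1.1) = 0.39·0.359807 + 0.21·1 + 0.4·0.530658 = 0.562588.

0.5626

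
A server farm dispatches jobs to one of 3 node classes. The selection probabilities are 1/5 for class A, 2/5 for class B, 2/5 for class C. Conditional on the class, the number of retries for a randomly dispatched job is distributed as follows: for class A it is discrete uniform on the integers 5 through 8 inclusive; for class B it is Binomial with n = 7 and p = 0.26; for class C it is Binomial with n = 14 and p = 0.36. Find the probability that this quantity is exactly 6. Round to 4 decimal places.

Conditional on each class, P(X = 6): A: 0.25; B: 0.00160018; C: 0.183997.
By total probability, P(X = 6) = 0.2·0.25 + 0.4·0.00160018 + 0.4·0.183997 = 0.124239.

0.1242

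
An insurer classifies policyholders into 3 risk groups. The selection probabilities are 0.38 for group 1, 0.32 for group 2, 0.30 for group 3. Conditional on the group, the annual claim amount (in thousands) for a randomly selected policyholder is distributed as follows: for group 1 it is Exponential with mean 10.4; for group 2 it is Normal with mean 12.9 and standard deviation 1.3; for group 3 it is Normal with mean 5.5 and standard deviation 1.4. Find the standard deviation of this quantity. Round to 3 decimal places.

7.140

Per component, 1: μ=10.4, E[X²]=216.32; 2: μ=12.9, E[X²]=168.1; 3: μ=5.5, E[X²]=32.21.
E[X] = 0.38·10.4 + 0.32·12.9 + 0.3·5.5 = 9.73.
E[X²] = 0.38·216.32 + 0.32·168.1 + 0.3·32.21 = 145.657.
Var(X) = E[X²] − (E[X])² = 145.657 − 94.6729 = 50.9837.
SD(X) = √50.9837 = 7.14029.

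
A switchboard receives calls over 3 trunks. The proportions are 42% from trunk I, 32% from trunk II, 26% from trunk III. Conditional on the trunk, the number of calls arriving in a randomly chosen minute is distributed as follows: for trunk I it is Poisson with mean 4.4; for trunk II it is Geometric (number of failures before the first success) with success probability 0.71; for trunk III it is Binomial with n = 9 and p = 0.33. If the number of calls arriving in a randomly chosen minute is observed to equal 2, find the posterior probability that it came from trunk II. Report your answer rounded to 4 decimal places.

0.1461

Likelihoods P(X=2 | ·): I: 0.118845; II: 0.059711; III: 0.237604.
Posterior ∝ prior × likelihood. Numerator for II: 0.32·0.059711 = 0.0191075.
Normalizing constant: 0.42·0.118845 + 0.32·0.059711 + 0.26·0.237604 = 0.130799.
P(II | observation) = 0.0191075 / 0.130799 = 0.146083.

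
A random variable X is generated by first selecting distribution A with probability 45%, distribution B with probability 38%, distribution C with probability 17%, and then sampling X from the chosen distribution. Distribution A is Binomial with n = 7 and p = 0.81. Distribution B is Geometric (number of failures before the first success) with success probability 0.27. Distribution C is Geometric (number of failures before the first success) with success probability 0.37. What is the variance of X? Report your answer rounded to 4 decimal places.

7.8457

Per component, A: μ=5.67, E[X²]=33.2262; B: μ=2.7037, E[X²]=17.3237; C: μ=1.7027, E[X²]=7.5011.
E[X] = 0.45·5.67 + 0.38·2.7037 + 0.17·1.7027 = 3.86837.
E[X²] = 0.45·33.2262 + 0.38·17.3237 + 0.17·7.5011 = 22.81.
Var(X) = E[X²] − (E[X])² = 22.81 − 14.9643 = 7.84573.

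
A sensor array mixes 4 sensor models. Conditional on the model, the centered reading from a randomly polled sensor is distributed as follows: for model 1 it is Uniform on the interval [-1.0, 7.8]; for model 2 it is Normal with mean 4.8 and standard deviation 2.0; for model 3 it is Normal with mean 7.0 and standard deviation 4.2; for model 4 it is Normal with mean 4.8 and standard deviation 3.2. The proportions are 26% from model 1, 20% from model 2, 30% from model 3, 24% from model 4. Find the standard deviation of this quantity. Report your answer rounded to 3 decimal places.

Per component, 1: μ=3.4, E[X²]=18.0133; 2: μ=4.8, E[X²]=27.04; 3: μ=7, E[X²]=66.64; 4: μ=4.8, E[X²]=33.28.
E[X] = 0.26·3.4 + 0.2·4.8 + 0.3·7 + 0.24·4.8 = 5.096.
E[X²] = 0.26·18.0133 + 0.2·27.04 + 0.3·66.64 + 0.24·33.28 = 38.0707.
Var(X) = E[X²] − (E[X])² = 38.0707 − 25.9692 = 12.1015.
SD(X) = √12.1015 = 3.47871.

3.479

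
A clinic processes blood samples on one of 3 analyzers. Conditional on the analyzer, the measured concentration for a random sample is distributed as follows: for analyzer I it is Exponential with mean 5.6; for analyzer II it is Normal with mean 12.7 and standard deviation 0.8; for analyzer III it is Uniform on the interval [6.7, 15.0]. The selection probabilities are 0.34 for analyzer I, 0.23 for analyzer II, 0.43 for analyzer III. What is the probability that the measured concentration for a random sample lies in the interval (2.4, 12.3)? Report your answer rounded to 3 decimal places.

0.545

Conditional on each analyzer, P(2.4 < X < 12.3): I: 0.540239; II: 0.308538; III: 0.674699.
By total probability, P(2.4 < X < 12.3) = 0.34·0.540239 + 0.23·0.308538 + 0.43·0.674699 = 0.544766.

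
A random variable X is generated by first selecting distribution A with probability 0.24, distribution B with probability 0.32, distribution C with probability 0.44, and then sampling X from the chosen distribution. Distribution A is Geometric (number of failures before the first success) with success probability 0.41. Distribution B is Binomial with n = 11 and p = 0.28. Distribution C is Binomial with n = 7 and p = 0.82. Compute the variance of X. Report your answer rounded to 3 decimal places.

Per component, A: μ=1.43902, E[X²]=5.58061; B: μ=3.08, E[X²]=11.704; C: μ=5.74, E[X²]=33.9808.
E[X] = 0.24·1.43902 + 0.32·3.08 + 0.44·5.74 = 3.85657.
E[X²] = 0.24·5.58061 + 0.32·11.704 + 0.44·33.9808 = 20.0362.
Var(X) = E[X²] − (E[X])² = 20.0362 − 14.8731 = 5.16308.

5.163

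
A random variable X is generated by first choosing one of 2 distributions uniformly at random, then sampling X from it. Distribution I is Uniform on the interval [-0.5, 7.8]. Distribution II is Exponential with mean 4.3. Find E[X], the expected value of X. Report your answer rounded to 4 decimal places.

Component means — I: 3.65; II: 4.3.
E[X] = 0.5·3.65 + 0.5·4.3 = 3.975.

3.9750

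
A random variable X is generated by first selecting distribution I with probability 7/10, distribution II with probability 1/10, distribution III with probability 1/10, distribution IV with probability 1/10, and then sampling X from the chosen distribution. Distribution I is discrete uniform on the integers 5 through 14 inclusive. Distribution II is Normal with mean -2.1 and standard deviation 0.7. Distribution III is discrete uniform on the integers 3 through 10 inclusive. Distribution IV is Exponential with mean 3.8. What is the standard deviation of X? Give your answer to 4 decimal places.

4.6127

Per component, I: μ=9.5, E[X²]=98.5; II: μ=-2.1, E[X²]=4.9; III: μ=6.5, E[X²]=47.5; IV: μ=3.8, E[X²]=28.88.
E[X] = 0.7·9.5 + 0.1·-2.1 + 0.1·6.5 + 0.1·3.8 = 7.47.
E[X²] = 0.7·98.5 + 0.1·4.9 + 0.1·47.5 + 0.1·28.88 = 77.078.
Var(X) = E[X²] − (E[X])² = 77.078 − 55.8009 = 21.2771.
SD(X) = √21.2771 = 4.61271.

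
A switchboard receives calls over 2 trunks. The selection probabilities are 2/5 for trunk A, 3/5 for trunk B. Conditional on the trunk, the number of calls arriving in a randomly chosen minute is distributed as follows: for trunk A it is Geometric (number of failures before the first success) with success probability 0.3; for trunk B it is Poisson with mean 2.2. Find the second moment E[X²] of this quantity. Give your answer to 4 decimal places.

For each component E[X²] = Var + (mean)², giving A: 13.2222; B: 7.04.
Overall E[X²] = 0.4·13.2222 + 0.6·7.04 = 9.51289.

9.5129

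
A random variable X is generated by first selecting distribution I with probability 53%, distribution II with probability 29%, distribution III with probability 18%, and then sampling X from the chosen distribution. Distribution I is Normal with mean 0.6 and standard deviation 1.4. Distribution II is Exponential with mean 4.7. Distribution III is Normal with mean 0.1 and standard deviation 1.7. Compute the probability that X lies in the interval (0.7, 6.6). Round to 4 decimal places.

0.4937

Conditional on each component, P(0.7 < X < 6.6): I: 0.471519; II: 0.616074; III: 0.362.
By total probability, P(0.7 < X < 6.6) = 0.53·0.471519 + 0.29·0.616074 + 0.18·0.362 = 0.493727.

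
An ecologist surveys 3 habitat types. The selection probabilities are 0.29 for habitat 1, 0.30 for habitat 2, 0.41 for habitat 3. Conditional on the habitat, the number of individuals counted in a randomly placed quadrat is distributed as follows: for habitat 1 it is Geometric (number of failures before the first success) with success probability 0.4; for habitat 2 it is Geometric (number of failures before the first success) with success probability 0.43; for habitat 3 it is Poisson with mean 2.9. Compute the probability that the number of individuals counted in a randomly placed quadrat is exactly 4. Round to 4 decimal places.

0.0951

Conditional on each habitat, P(X = 4): 1: 0.05184; 2: 0.0453908; 3: 0.162154.
By total probability, P(X = 4) = 0.29·0.05184 + 0.3·0.0453908 + 0.41·0.162154 = 0.0951338.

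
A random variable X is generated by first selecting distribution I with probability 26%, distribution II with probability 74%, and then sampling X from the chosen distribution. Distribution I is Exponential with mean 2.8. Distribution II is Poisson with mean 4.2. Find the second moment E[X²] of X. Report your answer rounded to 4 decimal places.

For each component E[X²] = Var + (mean)², giving I: 15.68; II: 21.84.
Overall E[X²] = 0.26·15.68 + 0.74·21.84 = 20.2384.

20.2384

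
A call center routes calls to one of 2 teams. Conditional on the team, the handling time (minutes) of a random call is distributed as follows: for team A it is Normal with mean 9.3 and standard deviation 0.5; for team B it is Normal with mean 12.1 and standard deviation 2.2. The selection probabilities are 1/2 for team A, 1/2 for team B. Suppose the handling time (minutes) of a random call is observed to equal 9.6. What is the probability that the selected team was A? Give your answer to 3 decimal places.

0.875

Likelihoods f(9.6 | ·): A: 0.666449; B: 0.0950781.
Posterior ∝ prior × likelihood. Numerator for A: 0.5·0.666449 = 0.333225.
Normalizing constant: 0.5·0.666449 + 0.5·0.0950781 = 0.380764.
P(A | observation) = 0.333225 / 0.380764 = 0.875148.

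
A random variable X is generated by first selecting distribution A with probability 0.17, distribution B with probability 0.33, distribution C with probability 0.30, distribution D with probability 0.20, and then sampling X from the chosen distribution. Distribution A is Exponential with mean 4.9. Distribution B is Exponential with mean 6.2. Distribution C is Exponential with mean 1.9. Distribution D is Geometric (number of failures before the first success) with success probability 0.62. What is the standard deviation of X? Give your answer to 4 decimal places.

4.8183

Per component, A: μ=4.9, E[X²]=48.02; B: μ=6.2, E[X²]=76.88; C: μ=1.9, E[X²]=7.22; D: μ=0.612903, E[X²]=1.3642.
E[X] = 0.17·4.9 + 0.33·6.2 + 0.3·1.9 + 0.2·0.612903 = 3.57158.
E[X²] = 0.17·48.02 + 0.33·76.88 + 0.3·7.22 + 0.2·1.3642 = 35.9726.
Var(X) = E[X²] − (E[X])² = 35.9726 − 12.7562 = 23.2165.
SD(X) = √23.2165 = 4.81835.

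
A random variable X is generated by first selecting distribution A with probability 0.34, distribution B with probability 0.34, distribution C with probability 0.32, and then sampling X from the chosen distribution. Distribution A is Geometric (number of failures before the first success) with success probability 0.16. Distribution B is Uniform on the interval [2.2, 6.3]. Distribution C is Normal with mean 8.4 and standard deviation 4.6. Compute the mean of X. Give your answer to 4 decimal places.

5.9180

Component means — A: 5.25; B: 4.25; C: 8.4.
E[X] = 0.34·5.25 + 0.34·4.25 + 0.32·8.4 = 5.918.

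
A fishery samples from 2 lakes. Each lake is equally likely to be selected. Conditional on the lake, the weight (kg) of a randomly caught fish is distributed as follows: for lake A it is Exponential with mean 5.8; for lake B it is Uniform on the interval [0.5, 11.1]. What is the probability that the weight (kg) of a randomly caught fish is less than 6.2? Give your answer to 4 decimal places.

0.5972

Conditional on each lake, P(X < 6.2): A: 0.656636; B: 0.537736.
By total probability, P(X < 6.2) = 0.5·0.656636 + 0.5·0.537736 = 0.597186.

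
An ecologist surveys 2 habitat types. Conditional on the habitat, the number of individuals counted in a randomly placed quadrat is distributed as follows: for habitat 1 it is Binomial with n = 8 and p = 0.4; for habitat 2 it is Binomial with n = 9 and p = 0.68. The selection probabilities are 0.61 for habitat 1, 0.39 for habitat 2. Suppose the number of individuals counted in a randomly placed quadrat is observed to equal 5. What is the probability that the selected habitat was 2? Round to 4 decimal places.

0.4979

Likelihoods P(X=5 | ·): 1: 0.123863; 2: 0.192095.
Posterior ∝ prior × likelihood. Numerator for 2: 0.39·0.192095 = 0.0749169.
Normalizing constant: 0.61·0.123863 + 0.39·0.192095 = 0.150473.
P(2 | observation) = 0.0749169 / 0.150473 = 0.497875.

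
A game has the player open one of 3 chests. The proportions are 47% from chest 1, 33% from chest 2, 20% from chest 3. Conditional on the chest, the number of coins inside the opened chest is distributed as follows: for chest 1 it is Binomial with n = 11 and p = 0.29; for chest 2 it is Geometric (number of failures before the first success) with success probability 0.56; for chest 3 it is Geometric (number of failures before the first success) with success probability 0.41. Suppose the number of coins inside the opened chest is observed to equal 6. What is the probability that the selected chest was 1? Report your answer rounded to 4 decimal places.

Likelihoods P(X=6 | ·): 1: 0.0495817; 2: 0.00406354; 3: 0.017294.
Posterior ∝ prior × likelihood. Numerator for 1: 0.47·0.0495817 = 0.0233034.
Normalizing constant: 0.47·0.0495817 + 0.33·0.00406354 + 0.2·0.017294 = 0.0281032.
P(1 | observation) = 0.0233034 / 0.0281032 = 0.829209.

0.8292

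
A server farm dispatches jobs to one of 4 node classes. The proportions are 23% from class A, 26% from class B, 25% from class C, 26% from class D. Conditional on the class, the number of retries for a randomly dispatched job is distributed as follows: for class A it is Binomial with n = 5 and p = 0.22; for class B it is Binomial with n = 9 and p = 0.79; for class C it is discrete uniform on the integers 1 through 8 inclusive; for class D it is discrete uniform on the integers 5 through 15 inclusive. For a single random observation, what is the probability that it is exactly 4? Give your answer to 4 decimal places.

Conditional on each class, P(X = 4): A: 0.00913598; B: 0.0200436; C: 0.125; D: 0.
By total probability, P(X = 4) = 0.23·0.00913598 + 0.26·0.0200436 + 0.25·0.125 + 0.26·0 = 0.0385626.

0.0386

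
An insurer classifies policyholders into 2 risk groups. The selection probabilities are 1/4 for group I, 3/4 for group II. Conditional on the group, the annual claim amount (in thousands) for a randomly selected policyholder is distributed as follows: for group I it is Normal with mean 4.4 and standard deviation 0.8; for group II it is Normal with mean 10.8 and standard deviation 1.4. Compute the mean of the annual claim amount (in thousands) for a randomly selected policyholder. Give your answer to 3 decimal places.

9.200

Component means — I: 4.4; II: 10.8.
E[X] = 0.25·4.4 + 0.75·10.8 = 9.2.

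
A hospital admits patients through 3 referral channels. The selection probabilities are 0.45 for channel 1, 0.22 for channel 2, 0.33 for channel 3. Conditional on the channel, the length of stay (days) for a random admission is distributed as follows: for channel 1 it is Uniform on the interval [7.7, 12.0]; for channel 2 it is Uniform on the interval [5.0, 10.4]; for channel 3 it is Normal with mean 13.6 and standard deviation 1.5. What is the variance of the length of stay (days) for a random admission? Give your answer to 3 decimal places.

Per component, 1: μ=9.85, E[X²]=98.5633; 2: μ=7.7, E[X²]=61.72; 3: μ=13.6, E[X²]=187.21.
E[X] = 0.45·9.85 + 0.22·7.7 + 0.33·13.6 = 10.6145.
E[X²] = 0.45·98.5633 + 0.22·61.72 + 0.33·187.21 = 119.711.
Var(X) = E[X²] − (E[X])² = 119.711 − 112.668 = 7.04359.

7.044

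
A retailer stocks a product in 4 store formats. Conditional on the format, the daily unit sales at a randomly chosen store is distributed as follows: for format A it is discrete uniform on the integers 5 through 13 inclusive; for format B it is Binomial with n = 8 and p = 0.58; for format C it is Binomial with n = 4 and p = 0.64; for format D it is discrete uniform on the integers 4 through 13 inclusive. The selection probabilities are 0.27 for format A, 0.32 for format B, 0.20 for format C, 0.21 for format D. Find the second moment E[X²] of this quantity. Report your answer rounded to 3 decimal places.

49.583

For each component E[X²] = Var + (mean)², giving A: 87.6667; B: 23.4784; C: 7.4752; D: 80.5.
Overall E[X²] = 0.27·87.6667 + 0.32·23.4784 + 0.2·7.4752 + 0.21·80.5 = 49.5831.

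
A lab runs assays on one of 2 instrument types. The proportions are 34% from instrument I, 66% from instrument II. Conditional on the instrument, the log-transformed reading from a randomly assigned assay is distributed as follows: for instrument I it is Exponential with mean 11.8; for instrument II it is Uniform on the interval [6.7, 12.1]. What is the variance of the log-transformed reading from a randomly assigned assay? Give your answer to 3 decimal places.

50.238

Per component, I: μ=11.8, E[X²]=278.48; II: μ=9.4, E[X²]=90.79.
E[X] = 0.34·11.8 + 0.66·9.4 = 10.216.
E[X²] = 0.34·278.48 + 0.66·90.79 = 154.605.
Var(X) = E[X²] − (E[X])² = 154.605 − 104.367 = 50.2379.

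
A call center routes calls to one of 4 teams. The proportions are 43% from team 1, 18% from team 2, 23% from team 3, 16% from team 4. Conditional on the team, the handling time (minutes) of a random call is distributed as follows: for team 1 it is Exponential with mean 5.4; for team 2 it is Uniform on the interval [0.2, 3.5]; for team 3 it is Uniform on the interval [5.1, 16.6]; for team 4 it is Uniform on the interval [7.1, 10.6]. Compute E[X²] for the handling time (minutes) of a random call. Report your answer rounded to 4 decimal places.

For each component E[X²] = Var + (mean)², giving 1: 58.32; 2: 4.33; 3: 128.743; 4: 79.3433.
Overall E[X²] = 0.43·58.32 + 0.18·4.33 + 0.23·128.743 + 0.16·79.3433 = 68.1629.

68.1629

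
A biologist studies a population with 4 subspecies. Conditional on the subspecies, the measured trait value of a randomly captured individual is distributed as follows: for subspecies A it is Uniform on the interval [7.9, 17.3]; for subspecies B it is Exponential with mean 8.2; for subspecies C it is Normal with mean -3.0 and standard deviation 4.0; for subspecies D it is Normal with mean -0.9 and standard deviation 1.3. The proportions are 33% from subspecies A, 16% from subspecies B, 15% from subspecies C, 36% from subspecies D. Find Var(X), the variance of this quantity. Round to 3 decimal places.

Per component, A: μ=12.6, E[X²]=166.123; B: μ=8.2, E[X²]=134.48; C: μ=-3, E[X²]=25; D: μ=-0.9, E[X²]=2.5.
E[X] = 0.33·12.6 + 0.16·8.2 + 0.15·-3 + 0.36·-0.9 = 4.696.
E[X²] = 0.33·166.123 + 0.16·134.48 + 0.15·25 + 0.36·2.5 = 80.9875.
Var(X) = E[X²] − (E[X])² = 80.9875 − 22.0524 = 58.9351.

58.935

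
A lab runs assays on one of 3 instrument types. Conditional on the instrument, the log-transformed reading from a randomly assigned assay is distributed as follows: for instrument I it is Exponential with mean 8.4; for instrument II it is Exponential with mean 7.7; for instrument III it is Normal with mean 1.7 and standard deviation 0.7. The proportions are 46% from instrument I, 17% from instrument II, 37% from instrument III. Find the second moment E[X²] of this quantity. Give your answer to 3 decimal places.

For each component E[X²] = Var + (mean)², giving I: 141.12; II: 118.58; III: 3.38.
Overall E[X²] = 0.46·141.12 + 0.17·118.58 + 0.37·3.38 = 86.3244.

86.324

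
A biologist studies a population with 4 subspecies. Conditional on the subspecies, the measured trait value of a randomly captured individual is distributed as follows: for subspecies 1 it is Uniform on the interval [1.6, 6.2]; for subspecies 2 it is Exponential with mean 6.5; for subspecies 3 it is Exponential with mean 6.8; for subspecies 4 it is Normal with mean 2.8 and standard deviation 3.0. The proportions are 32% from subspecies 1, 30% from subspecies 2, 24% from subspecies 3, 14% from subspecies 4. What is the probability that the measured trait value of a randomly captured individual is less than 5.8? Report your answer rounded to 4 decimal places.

Conditional on each subspecies, P(X < 5.8): 1: 0.913043; 2: 0.590291; 3: 0.57384; 4: 0.841345.
By total probability, P(X < 5.8) = 0.32·0.913043 + 0.3·0.590291 + 0.24·0.57384 + 0.14·0.841345 = 0.724771.

0.7248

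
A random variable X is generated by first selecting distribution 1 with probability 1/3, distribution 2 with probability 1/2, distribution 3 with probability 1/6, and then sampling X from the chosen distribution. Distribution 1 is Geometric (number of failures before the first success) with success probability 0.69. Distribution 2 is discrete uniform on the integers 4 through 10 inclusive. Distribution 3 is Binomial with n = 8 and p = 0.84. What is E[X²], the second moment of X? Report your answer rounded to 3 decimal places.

34.490

For each component E[X²] = Var + (mean)², giving 1: 0.852972; 2: 53; 3: 46.2336.
Overall E[X²] = 0.333333·0.852972 + 0.5·53 + 0.166667·46.2336 = 34.4899.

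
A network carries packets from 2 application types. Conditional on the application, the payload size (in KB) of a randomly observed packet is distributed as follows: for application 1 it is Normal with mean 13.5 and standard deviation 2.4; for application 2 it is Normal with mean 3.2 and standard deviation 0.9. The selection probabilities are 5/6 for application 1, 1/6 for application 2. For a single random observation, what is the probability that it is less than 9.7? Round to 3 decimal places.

0.214

Conditional on each application, P(X < 9.7): 1: 0.0566728; 2: 1.
By total probability, P(X < 9.7) = 0.833333·0.0566728 + 0.166667·1 = 0.213894.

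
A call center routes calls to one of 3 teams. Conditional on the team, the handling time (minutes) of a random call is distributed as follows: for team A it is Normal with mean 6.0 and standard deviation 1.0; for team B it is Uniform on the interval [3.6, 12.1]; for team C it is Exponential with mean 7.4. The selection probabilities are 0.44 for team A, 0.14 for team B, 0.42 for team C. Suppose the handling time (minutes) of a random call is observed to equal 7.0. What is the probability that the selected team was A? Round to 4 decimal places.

Likelihoods f(7.0 | ·): A: 0.241971; B: 0.117647; C: 0.0524746.
Posterior ∝ prior × likelihood. Numerator for A: 0.44·0.241971 = 0.106467.
Normalizing constant: 0.44·0.241971 + 0.14·0.117647 + 0.42·0.0524746 = 0.144977.
P(A | observation) = 0.106467 / 0.144977 = 0.734372.

0.7344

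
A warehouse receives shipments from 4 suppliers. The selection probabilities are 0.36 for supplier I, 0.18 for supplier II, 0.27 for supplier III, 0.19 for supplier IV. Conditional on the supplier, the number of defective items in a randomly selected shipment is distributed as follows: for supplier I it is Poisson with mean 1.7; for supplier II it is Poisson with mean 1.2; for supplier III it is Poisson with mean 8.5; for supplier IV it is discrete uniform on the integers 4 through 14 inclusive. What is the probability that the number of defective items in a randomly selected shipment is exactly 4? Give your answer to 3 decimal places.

0.057

Conditional on each supplier, P(X = 4): I: 0.0635746; II: 0.0260232; III: 0.0442549; IV: 0.0909091.
By total probability, P(X = 4) = 0.36·0.0635746 + 0.18·0.0260232 + 0.27·0.0442549 + 0.19·0.0909091 = 0.0567926.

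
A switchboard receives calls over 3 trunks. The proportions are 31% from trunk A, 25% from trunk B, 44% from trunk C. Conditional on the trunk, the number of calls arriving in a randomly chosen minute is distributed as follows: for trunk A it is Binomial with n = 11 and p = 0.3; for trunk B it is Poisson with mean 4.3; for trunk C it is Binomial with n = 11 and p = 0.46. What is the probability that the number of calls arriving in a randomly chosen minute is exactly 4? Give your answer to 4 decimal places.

0.2036

Conditional on each trunk, P(X = 4): A: 0.220133; B: 0.193284; C: 0.197834.
By total probability, P(X = 4) = 0.31·0.220133 + 0.25·0.193284 + 0.44·0.197834 = 0.203609.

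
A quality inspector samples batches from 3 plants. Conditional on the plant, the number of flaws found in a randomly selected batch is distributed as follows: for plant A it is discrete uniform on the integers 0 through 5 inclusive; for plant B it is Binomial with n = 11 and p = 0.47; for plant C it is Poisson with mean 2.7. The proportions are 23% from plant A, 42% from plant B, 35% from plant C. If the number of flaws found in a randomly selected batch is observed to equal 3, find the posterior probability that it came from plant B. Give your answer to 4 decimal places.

Likelihoods P(X=3 | ·): A: 0.166667; B: 0.106656; C: 0.220468.
Posterior ∝ prior × likelihood. Numerator for B: 0.42·0.106656 = 0.0447954.
Normalizing constant: 0.23·0.166667 + 0.42·0.106656 + 0.35·0.220468 = 0.160292.
P(B | observation) = 0.0447954 / 0.160292 = 0.279461.

0.2795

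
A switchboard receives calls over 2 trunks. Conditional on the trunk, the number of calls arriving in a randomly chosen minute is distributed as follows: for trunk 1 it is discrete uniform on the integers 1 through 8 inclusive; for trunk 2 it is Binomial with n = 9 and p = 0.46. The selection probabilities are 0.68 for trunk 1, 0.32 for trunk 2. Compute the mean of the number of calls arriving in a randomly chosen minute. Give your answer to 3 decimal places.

Component means — 1: 4.5; 2: 4.14.
E[X] = 0.68·4.5 + 0.32·4.14 = 4.3848.

4.385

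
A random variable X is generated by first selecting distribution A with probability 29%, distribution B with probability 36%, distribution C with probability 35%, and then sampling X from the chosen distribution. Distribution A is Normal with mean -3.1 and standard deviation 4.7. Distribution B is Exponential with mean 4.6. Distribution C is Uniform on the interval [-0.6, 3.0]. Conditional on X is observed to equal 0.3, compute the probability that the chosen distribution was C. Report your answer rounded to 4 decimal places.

0.5131

Likelihoods f(0.3 | ·): A: 0.0653395; B: 0.203666; C: 0.277778.
Posterior ∝ prior × likelihood. Numerator for C: 0.35·0.277778 = 0.0972222.
Normalizing constant: 0.29·0.0653395 + 0.36·0.203666 + 0.35·0.277778 = 0.18949.
P(C | observation) = 0.0972222 / 0.18949 = 0.513072.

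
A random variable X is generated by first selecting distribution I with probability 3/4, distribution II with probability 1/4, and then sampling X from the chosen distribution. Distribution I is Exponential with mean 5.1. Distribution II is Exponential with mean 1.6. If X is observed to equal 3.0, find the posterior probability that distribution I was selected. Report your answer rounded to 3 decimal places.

0.773

Likelihoods f(3.0 | ·): I: 0.108884; II: 0.0958469.
Posterior ∝ prior × likelihood. Numerator for I: 0.75·0.108884 = 0.0816627.
Normalizing constant: 0.75·0.108884 + 0.25·0.0958469 = 0.105624.
P(I | observation) = 0.0816627 / 0.105624 = 0.773142.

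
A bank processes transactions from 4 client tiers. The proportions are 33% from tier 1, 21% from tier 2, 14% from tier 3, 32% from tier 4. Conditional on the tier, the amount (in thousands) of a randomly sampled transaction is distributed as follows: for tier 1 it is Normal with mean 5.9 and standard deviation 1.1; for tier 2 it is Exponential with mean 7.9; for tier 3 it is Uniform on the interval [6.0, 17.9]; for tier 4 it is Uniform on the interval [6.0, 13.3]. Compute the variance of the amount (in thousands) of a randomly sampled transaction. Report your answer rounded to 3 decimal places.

Per component, 1: μ=5.9, E[X²]=36.02; 2: μ=7.9, E[X²]=124.82; 3: μ=11.95, E[X²]=154.603; 4: μ=9.65, E[X²]=97.5633.
E[X] = 0.33·5.9 + 0.21·7.9 + 0.14·11.95 + 0.32·9.65 = 8.367.
E[X²] = 0.33·36.02 + 0.21·124.82 + 0.14·154.603 + 0.32·97.5633 = 90.9635.
Var(X) = E[X²] − (E[X])² = 90.9635 − 70.0067 = 20.9568.

20.957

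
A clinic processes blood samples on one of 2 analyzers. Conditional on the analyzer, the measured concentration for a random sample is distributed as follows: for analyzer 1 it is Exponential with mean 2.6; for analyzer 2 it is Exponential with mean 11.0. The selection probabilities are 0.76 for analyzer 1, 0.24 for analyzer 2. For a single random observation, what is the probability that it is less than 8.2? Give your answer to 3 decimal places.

0.854

Conditional on each analyzer, P(X < 8.2): 1: 0.957312; 2: 0.525481.
By total probability, P(X < 8.2) = 0.76·0.957312 + 0.24·0.525481 = 0.853673.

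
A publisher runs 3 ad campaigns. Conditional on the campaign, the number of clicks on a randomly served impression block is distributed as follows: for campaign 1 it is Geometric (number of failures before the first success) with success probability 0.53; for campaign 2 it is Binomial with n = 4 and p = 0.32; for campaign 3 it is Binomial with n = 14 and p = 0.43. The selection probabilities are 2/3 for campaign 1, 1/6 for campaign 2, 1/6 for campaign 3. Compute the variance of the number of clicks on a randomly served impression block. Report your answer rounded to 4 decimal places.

5.4015

Per component, 1: μ=0.886792, E[X²]=2.45959; 2: μ=1.28, E[X²]=2.5088; 3: μ=6.02, E[X²]=39.6718.
E[X] = 0.666667·0.886792 + 0.166667·1.28 + 0.166667·6.02 = 1.80786.
E[X²] = 0.666667·2.45959 + 0.166667·2.5088 + 0.166667·39.6718 = 8.66983.
Var(X) = E[X²] − (E[X])² = 8.66983 − 3.26836 = 5.40147.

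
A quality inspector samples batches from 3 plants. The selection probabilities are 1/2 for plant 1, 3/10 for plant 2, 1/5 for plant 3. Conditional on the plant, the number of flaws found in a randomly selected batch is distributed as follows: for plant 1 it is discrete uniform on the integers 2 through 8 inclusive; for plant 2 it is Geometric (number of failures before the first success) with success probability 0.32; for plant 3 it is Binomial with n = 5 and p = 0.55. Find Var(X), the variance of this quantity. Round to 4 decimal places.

Per component, 1: μ=5, E[X²]=29; 2: μ=2.125, E[X²]=11.1562; 3: μ=2.75, E[X²]=8.8.
E[X] = 0.5·5 + 0.3·2.125 + 0.2·2.75 = 3.6875.
E[X²] = 0.5·29 + 0.3·11.1562 + 0.2·8.8 = 19.6069.
Var(X) = E[X²] − (E[X])² = 19.6069 − 13.5977 = 6.00922.

6.0092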